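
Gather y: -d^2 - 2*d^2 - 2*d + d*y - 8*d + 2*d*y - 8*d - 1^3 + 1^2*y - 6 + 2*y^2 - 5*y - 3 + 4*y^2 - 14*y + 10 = -3*d^2 - 18*d + 6*y^2 + y*(3*d - 18)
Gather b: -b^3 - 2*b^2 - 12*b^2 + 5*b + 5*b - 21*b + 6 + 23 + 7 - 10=-b^3 - 14*b^2 - 11*b + 26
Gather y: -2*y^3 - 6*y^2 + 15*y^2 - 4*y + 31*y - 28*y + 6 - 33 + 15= -2*y^3 + 9*y^2 - y - 12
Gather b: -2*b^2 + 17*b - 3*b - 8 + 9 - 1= -2*b^2 + 14*b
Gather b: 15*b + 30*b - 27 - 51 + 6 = 45*b - 72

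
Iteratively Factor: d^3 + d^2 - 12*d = (d + 4)*(d^2 - 3*d) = d*(d + 4)*(d - 3)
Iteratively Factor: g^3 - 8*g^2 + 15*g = (g - 5)*(g^2 - 3*g) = (g - 5)*(g - 3)*(g)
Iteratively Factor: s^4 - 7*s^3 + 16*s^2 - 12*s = (s - 2)*(s^3 - 5*s^2 + 6*s) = (s - 3)*(s - 2)*(s^2 - 2*s) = s*(s - 3)*(s - 2)*(s - 2)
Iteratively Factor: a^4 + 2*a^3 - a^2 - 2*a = (a + 2)*(a^3 - a) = a*(a + 2)*(a^2 - 1) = a*(a - 1)*(a + 2)*(a + 1)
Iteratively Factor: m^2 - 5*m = (m)*(m - 5)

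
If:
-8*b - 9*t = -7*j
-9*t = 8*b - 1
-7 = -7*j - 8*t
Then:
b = -23/32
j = 1/7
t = 3/4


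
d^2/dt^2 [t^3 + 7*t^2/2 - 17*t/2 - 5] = 6*t + 7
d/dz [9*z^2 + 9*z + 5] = 18*z + 9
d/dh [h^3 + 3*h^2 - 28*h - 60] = 3*h^2 + 6*h - 28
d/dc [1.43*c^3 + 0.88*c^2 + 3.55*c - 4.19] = 4.29*c^2 + 1.76*c + 3.55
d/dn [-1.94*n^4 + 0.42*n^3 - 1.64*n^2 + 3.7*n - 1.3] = -7.76*n^3 + 1.26*n^2 - 3.28*n + 3.7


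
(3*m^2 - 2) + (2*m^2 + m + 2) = 5*m^2 + m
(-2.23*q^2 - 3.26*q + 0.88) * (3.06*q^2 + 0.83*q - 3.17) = -6.8238*q^4 - 11.8265*q^3 + 7.0561*q^2 + 11.0646*q - 2.7896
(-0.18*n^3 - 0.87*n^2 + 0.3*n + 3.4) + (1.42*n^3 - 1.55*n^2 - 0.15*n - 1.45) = 1.24*n^3 - 2.42*n^2 + 0.15*n + 1.95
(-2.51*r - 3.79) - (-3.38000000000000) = -2.51*r - 0.41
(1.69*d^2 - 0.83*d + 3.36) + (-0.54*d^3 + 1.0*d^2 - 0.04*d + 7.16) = -0.54*d^3 + 2.69*d^2 - 0.87*d + 10.52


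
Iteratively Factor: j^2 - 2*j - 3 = (j - 3)*(j + 1)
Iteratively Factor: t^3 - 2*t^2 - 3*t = (t)*(t^2 - 2*t - 3) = t*(t - 3)*(t + 1)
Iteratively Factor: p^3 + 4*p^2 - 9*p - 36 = (p + 3)*(p^2 + p - 12) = (p - 3)*(p + 3)*(p + 4)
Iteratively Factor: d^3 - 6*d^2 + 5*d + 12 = (d + 1)*(d^2 - 7*d + 12) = (d - 3)*(d + 1)*(d - 4)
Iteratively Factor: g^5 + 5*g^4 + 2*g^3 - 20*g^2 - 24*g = (g)*(g^4 + 5*g^3 + 2*g^2 - 20*g - 24) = g*(g + 2)*(g^3 + 3*g^2 - 4*g - 12) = g*(g - 2)*(g + 2)*(g^2 + 5*g + 6) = g*(g - 2)*(g + 2)^2*(g + 3)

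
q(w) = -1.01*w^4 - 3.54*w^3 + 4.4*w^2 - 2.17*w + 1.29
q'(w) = -4.04*w^3 - 10.62*w^2 + 8.8*w - 2.17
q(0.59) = 0.69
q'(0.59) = -1.50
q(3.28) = -200.31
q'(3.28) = -230.12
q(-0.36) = 2.79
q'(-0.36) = -6.53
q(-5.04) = -74.49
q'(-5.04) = 200.93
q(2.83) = -114.63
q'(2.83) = -153.89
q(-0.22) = 2.02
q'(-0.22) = -4.58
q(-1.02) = 10.74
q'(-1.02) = -17.91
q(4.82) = -848.50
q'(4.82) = -658.88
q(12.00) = -26451.63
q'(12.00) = -8406.97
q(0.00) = 1.29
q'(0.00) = -2.17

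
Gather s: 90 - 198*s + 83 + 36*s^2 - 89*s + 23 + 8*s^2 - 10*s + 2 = 44*s^2 - 297*s + 198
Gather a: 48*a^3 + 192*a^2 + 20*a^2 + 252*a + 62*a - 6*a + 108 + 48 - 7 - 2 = 48*a^3 + 212*a^2 + 308*a + 147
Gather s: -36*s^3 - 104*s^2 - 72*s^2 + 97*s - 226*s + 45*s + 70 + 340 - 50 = -36*s^3 - 176*s^2 - 84*s + 360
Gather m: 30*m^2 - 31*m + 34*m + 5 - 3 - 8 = 30*m^2 + 3*m - 6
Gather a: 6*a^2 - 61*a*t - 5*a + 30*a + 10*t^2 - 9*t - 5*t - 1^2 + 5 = 6*a^2 + a*(25 - 61*t) + 10*t^2 - 14*t + 4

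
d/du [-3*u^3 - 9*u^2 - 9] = 9*u*(-u - 2)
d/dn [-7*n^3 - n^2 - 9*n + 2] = -21*n^2 - 2*n - 9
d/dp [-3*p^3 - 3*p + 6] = -9*p^2 - 3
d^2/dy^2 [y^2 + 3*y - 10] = 2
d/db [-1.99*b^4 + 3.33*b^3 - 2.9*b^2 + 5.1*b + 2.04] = -7.96*b^3 + 9.99*b^2 - 5.8*b + 5.1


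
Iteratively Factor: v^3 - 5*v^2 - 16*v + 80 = (v + 4)*(v^2 - 9*v + 20) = (v - 4)*(v + 4)*(v - 5)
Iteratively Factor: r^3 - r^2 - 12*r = (r - 4)*(r^2 + 3*r) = (r - 4)*(r + 3)*(r)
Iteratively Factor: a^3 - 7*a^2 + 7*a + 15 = (a - 3)*(a^2 - 4*a - 5) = (a - 5)*(a - 3)*(a + 1)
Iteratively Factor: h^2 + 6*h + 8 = (h + 4)*(h + 2)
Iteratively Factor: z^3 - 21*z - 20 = (z + 4)*(z^2 - 4*z - 5) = (z + 1)*(z + 4)*(z - 5)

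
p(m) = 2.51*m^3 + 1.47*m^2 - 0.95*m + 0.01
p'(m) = 7.53*m^2 + 2.94*m - 0.95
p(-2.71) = -36.57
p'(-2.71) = 46.38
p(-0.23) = 0.28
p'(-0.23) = -1.23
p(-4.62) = -211.74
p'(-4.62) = 146.19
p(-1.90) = -10.09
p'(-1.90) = 20.65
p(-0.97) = 0.02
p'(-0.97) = 3.28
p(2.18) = 30.93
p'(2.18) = 41.24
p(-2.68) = -35.20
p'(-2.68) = 45.25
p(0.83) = 1.67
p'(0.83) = 6.68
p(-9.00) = -1702.16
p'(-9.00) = 582.52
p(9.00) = 1940.32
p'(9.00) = 635.44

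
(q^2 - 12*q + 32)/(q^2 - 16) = (q - 8)/(q + 4)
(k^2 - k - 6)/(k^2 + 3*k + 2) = (k - 3)/(k + 1)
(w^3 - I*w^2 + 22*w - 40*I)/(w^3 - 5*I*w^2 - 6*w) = (w^2 + I*w + 20)/(w*(w - 3*I))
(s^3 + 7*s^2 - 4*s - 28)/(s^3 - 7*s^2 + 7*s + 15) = (s^3 + 7*s^2 - 4*s - 28)/(s^3 - 7*s^2 + 7*s + 15)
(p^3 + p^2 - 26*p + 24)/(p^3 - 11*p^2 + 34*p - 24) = (p + 6)/(p - 6)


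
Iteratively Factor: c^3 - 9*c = (c + 3)*(c^2 - 3*c) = (c - 3)*(c + 3)*(c)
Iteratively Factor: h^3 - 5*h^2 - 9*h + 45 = (h + 3)*(h^2 - 8*h + 15) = (h - 3)*(h + 3)*(h - 5)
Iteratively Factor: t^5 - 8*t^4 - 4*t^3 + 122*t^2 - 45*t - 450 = (t + 2)*(t^4 - 10*t^3 + 16*t^2 + 90*t - 225) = (t - 5)*(t + 2)*(t^3 - 5*t^2 - 9*t + 45) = (t - 5)*(t - 3)*(t + 2)*(t^2 - 2*t - 15) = (t - 5)^2*(t - 3)*(t + 2)*(t + 3)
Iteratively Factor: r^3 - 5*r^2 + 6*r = (r - 2)*(r^2 - 3*r) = r*(r - 2)*(r - 3)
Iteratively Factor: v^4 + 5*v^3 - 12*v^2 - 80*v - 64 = (v + 4)*(v^3 + v^2 - 16*v - 16) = (v + 4)^2*(v^2 - 3*v - 4) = (v + 1)*(v + 4)^2*(v - 4)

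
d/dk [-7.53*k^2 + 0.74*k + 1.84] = 0.74 - 15.06*k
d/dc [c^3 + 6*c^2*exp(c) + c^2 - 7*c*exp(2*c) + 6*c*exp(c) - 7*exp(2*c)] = 6*c^2*exp(c) + 3*c^2 - 14*c*exp(2*c) + 18*c*exp(c) + 2*c - 21*exp(2*c) + 6*exp(c)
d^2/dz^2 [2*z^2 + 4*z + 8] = 4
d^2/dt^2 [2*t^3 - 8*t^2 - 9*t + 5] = 12*t - 16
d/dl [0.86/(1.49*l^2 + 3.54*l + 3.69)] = (-2.5628*l - 3.0444)/(1.49*l^2 + 3.54*l + 3.69)^2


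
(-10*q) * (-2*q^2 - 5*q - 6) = 20*q^3 + 50*q^2 + 60*q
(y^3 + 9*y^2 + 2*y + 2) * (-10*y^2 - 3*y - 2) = -10*y^5 - 93*y^4 - 49*y^3 - 44*y^2 - 10*y - 4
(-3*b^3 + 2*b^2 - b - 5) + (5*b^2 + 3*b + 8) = -3*b^3 + 7*b^2 + 2*b + 3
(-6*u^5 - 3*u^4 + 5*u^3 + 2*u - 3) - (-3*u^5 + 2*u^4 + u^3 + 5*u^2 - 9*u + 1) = -3*u^5 - 5*u^4 + 4*u^3 - 5*u^2 + 11*u - 4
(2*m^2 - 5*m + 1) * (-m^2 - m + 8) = -2*m^4 + 3*m^3 + 20*m^2 - 41*m + 8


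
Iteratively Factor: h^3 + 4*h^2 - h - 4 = (h - 1)*(h^2 + 5*h + 4) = (h - 1)*(h + 1)*(h + 4)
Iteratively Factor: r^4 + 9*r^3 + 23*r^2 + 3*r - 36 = (r + 3)*(r^3 + 6*r^2 + 5*r - 12) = (r - 1)*(r + 3)*(r^2 + 7*r + 12) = (r - 1)*(r + 3)*(r + 4)*(r + 3)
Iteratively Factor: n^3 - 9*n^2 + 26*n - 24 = (n - 3)*(n^2 - 6*n + 8) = (n - 3)*(n - 2)*(n - 4)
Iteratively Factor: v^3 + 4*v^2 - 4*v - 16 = (v + 4)*(v^2 - 4) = (v + 2)*(v + 4)*(v - 2)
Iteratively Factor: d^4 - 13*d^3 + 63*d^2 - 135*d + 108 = (d - 3)*(d^3 - 10*d^2 + 33*d - 36) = (d - 3)^2*(d^2 - 7*d + 12) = (d - 3)^3*(d - 4)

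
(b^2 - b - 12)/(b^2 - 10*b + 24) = (b + 3)/(b - 6)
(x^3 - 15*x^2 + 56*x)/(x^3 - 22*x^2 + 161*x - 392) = x/(x - 7)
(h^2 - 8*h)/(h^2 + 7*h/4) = 4*(h - 8)/(4*h + 7)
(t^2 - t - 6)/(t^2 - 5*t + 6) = (t + 2)/(t - 2)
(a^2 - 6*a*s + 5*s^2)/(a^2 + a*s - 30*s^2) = (a - s)/(a + 6*s)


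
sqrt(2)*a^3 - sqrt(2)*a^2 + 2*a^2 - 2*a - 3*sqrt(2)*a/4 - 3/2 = (a - 3/2)*(a + sqrt(2))*(sqrt(2)*a + sqrt(2)/2)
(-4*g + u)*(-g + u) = 4*g^2 - 5*g*u + u^2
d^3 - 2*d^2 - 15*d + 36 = (d - 3)^2*(d + 4)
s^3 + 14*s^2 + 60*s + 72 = (s + 2)*(s + 6)^2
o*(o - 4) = o^2 - 4*o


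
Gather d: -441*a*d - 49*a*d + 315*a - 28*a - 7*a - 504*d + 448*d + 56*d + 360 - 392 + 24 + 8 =-490*a*d + 280*a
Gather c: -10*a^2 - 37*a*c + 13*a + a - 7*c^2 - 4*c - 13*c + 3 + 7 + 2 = -10*a^2 + 14*a - 7*c^2 + c*(-37*a - 17) + 12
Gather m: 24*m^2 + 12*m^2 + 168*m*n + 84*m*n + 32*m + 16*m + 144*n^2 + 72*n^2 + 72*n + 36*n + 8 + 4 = 36*m^2 + m*(252*n + 48) + 216*n^2 + 108*n + 12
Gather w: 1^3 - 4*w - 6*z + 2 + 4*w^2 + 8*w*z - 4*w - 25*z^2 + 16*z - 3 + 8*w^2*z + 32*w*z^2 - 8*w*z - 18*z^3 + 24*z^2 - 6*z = w^2*(8*z + 4) + w*(32*z^2 - 8) - 18*z^3 - z^2 + 4*z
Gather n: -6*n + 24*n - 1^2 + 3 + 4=18*n + 6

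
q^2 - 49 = (q - 7)*(q + 7)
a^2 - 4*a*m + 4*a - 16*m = (a + 4)*(a - 4*m)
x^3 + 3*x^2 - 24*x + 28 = (x - 2)^2*(x + 7)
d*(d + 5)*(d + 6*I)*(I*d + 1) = I*d^4 - 5*d^3 + 5*I*d^3 - 25*d^2 + 6*I*d^2 + 30*I*d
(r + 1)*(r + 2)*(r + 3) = r^3 + 6*r^2 + 11*r + 6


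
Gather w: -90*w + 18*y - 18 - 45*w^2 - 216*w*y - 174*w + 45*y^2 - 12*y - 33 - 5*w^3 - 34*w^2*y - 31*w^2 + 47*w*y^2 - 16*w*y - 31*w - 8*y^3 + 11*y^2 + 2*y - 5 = -5*w^3 + w^2*(-34*y - 76) + w*(47*y^2 - 232*y - 295) - 8*y^3 + 56*y^2 + 8*y - 56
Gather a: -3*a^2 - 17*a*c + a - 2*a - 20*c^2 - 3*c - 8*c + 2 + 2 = -3*a^2 + a*(-17*c - 1) - 20*c^2 - 11*c + 4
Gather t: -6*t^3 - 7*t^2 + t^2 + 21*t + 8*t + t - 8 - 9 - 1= -6*t^3 - 6*t^2 + 30*t - 18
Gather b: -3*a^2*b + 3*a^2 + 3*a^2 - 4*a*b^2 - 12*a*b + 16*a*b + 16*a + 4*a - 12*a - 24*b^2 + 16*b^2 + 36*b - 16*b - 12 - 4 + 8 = 6*a^2 + 8*a + b^2*(-4*a - 8) + b*(-3*a^2 + 4*a + 20) - 8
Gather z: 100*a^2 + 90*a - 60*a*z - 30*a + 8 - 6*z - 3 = 100*a^2 + 60*a + z*(-60*a - 6) + 5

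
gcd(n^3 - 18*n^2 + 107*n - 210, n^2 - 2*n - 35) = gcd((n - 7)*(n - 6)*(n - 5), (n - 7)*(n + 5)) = n - 7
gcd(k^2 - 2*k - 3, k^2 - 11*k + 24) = k - 3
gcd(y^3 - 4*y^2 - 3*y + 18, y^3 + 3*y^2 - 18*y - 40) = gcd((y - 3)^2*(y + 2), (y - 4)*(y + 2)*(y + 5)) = y + 2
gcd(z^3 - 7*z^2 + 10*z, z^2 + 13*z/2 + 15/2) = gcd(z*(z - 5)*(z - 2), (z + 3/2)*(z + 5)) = 1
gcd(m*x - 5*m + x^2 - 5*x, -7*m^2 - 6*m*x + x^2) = m + x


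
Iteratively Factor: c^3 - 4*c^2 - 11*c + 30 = (c - 5)*(c^2 + c - 6) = (c - 5)*(c - 2)*(c + 3)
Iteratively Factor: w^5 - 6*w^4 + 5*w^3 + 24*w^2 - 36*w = (w - 3)*(w^4 - 3*w^3 - 4*w^2 + 12*w) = w*(w - 3)*(w^3 - 3*w^2 - 4*w + 12) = w*(w - 3)*(w + 2)*(w^2 - 5*w + 6) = w*(w - 3)*(w - 2)*(w + 2)*(w - 3)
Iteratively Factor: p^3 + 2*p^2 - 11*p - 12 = (p - 3)*(p^2 + 5*p + 4) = (p - 3)*(p + 4)*(p + 1)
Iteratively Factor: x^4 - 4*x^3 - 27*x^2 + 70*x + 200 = (x + 2)*(x^3 - 6*x^2 - 15*x + 100) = (x - 5)*(x + 2)*(x^2 - x - 20) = (x - 5)*(x + 2)*(x + 4)*(x - 5)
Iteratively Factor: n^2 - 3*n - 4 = (n + 1)*(n - 4)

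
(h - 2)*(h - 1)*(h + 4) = h^3 + h^2 - 10*h + 8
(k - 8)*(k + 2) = k^2 - 6*k - 16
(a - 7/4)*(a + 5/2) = a^2 + 3*a/4 - 35/8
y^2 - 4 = (y - 2)*(y + 2)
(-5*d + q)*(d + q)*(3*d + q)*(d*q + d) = -15*d^4*q - 15*d^4 - 17*d^3*q^2 - 17*d^3*q - d^2*q^3 - d^2*q^2 + d*q^4 + d*q^3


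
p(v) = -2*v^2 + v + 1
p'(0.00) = 1.00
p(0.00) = 1.00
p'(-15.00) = 61.00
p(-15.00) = -464.00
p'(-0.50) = 3.00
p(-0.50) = 0.00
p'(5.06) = -19.24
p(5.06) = -45.15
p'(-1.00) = 5.00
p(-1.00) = -2.00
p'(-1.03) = 5.12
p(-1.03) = -2.15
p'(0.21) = 0.16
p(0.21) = 1.12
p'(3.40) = -12.60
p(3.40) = -18.72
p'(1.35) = -4.40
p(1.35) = -1.30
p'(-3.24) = 13.96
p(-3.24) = -23.24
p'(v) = 1 - 4*v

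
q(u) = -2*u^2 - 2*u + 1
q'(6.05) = -26.20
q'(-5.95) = 21.80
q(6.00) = -83.00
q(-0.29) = 1.41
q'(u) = -4*u - 2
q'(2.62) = -12.48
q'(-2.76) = 9.04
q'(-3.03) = 10.12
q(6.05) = -84.30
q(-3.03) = -11.30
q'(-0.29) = -0.84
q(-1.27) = 0.31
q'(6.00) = -26.00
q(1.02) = -3.12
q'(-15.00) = 58.00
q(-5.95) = -57.90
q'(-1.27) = 3.08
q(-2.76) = -8.72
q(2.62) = -17.97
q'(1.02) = -6.08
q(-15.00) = -419.00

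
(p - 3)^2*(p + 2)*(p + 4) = p^4 - 19*p^2 + 6*p + 72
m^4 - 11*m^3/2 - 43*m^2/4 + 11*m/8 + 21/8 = (m - 7)*(m - 1/2)*(m + 1/2)*(m + 3/2)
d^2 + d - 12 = (d - 3)*(d + 4)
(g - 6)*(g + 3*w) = g^2 + 3*g*w - 6*g - 18*w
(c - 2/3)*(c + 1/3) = c^2 - c/3 - 2/9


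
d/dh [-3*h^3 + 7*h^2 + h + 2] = -9*h^2 + 14*h + 1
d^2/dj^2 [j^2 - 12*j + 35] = 2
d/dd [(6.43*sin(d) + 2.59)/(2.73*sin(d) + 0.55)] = -3.5342*cos(d)/(2.73*sin(d) + 0.55)^2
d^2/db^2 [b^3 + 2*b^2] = 6*b + 4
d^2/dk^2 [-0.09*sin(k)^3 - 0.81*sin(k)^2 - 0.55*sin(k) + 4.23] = 0.6175*sin(k) - 0.2025*sin(3*k) - 1.62*cos(2*k)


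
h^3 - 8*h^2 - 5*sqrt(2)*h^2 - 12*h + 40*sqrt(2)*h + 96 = (h - 8)*(h - 6*sqrt(2))*(h + sqrt(2))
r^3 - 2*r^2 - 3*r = r*(r - 3)*(r + 1)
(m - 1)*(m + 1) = m^2 - 1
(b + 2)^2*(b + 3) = b^3 + 7*b^2 + 16*b + 12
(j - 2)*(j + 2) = j^2 - 4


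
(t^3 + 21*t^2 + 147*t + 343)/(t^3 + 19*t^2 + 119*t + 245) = (t + 7)/(t + 5)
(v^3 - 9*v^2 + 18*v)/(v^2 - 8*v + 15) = v*(v - 6)/(v - 5)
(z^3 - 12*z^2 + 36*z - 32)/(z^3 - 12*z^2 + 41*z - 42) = (z^2 - 10*z + 16)/(z^2 - 10*z + 21)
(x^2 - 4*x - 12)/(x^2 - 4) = (x - 6)/(x - 2)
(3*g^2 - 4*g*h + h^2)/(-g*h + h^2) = (-3*g + h)/h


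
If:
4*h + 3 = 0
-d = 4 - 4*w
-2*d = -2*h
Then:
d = -3/4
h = -3/4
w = 13/16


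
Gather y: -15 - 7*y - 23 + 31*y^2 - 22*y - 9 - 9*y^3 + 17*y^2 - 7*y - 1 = -9*y^3 + 48*y^2 - 36*y - 48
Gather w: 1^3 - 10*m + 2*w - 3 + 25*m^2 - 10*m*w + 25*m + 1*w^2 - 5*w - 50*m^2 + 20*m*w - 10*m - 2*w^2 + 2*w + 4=-25*m^2 + 5*m - w^2 + w*(10*m - 1) + 2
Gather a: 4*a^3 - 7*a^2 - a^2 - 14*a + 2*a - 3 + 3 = 4*a^3 - 8*a^2 - 12*a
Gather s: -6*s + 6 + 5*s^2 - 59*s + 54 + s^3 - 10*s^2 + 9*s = s^3 - 5*s^2 - 56*s + 60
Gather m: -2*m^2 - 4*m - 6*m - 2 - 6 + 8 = -2*m^2 - 10*m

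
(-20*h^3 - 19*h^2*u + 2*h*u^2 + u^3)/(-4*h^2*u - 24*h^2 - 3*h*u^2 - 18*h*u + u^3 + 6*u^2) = (5*h + u)/(u + 6)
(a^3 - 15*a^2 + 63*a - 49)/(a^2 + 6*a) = (a^3 - 15*a^2 + 63*a - 49)/(a*(a + 6))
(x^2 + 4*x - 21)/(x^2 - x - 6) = (x + 7)/(x + 2)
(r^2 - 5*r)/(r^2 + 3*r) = (r - 5)/(r + 3)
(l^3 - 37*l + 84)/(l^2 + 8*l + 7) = (l^2 - 7*l + 12)/(l + 1)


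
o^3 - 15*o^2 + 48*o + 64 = (o - 8)^2*(o + 1)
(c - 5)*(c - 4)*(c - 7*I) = c^3 - 9*c^2 - 7*I*c^2 + 20*c + 63*I*c - 140*I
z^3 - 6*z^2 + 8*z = z*(z - 4)*(z - 2)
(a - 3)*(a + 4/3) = a^2 - 5*a/3 - 4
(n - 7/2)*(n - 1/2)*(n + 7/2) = n^3 - n^2/2 - 49*n/4 + 49/8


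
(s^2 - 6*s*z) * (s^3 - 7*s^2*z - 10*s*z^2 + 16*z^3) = s^5 - 13*s^4*z + 32*s^3*z^2 + 76*s^2*z^3 - 96*s*z^4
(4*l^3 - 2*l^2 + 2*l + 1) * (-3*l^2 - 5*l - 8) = -12*l^5 - 14*l^4 - 28*l^3 + 3*l^2 - 21*l - 8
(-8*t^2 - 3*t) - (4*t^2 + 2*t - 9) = -12*t^2 - 5*t + 9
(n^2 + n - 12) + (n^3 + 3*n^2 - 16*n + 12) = n^3 + 4*n^2 - 15*n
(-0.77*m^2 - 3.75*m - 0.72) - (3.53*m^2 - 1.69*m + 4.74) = -4.3*m^2 - 2.06*m - 5.46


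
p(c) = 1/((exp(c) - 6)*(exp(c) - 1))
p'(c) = -exp(c)/((exp(c) - 6)*(exp(c) - 1)^2) - exp(c)/((exp(c) - 6)^2*(exp(c) - 1))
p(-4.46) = 0.17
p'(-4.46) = 0.00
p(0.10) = -1.94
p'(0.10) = 19.97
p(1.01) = -0.18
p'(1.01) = 0.13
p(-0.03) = 6.73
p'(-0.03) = 222.20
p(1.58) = -0.23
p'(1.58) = -0.68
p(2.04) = 0.09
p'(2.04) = -0.50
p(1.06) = -0.17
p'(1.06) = 0.10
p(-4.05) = 0.17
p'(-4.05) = 0.00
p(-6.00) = 0.17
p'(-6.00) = 0.00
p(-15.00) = 0.17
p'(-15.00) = 0.00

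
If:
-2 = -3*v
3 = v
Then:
No Solution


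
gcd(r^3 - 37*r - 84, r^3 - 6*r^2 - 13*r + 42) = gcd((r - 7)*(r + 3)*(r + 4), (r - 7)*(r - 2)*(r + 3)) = r^2 - 4*r - 21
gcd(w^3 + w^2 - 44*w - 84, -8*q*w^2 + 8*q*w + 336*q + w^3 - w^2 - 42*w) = w^2 - w - 42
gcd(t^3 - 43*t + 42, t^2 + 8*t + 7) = t + 7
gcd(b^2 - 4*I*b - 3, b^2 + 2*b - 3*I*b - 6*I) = b - 3*I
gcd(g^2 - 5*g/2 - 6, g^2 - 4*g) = g - 4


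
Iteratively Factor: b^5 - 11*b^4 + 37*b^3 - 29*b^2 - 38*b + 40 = (b + 1)*(b^4 - 12*b^3 + 49*b^2 - 78*b + 40) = (b - 4)*(b + 1)*(b^3 - 8*b^2 + 17*b - 10) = (b - 5)*(b - 4)*(b + 1)*(b^2 - 3*b + 2) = (b - 5)*(b - 4)*(b - 1)*(b + 1)*(b - 2)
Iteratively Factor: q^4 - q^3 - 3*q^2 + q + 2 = (q - 1)*(q^3 - 3*q - 2) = (q - 2)*(q - 1)*(q^2 + 2*q + 1) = (q - 2)*(q - 1)*(q + 1)*(q + 1)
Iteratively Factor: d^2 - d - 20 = (d + 4)*(d - 5)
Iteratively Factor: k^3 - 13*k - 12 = (k + 1)*(k^2 - k - 12) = (k + 1)*(k + 3)*(k - 4)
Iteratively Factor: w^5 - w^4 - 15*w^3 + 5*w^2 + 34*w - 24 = (w - 4)*(w^4 + 3*w^3 - 3*w^2 - 7*w + 6) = (w - 4)*(w + 2)*(w^3 + w^2 - 5*w + 3) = (w - 4)*(w + 2)*(w + 3)*(w^2 - 2*w + 1) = (w - 4)*(w - 1)*(w + 2)*(w + 3)*(w - 1)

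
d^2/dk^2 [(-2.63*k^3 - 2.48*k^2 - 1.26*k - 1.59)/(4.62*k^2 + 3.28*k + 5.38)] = (95.5252399999997*k^3 - 112.23444*k^2 - 413.39964*k - 54.2662)/(98.611128*k^6 + 210.028896*k^5 + 493.61004*k^4 + 524.44576*k^3 + 574.80996*k^2 + 284.812896*k + 155.720872)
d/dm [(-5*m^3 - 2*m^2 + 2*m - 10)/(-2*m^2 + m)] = 2*(5*m^4 - 5*m^3 + m^2 - 20*m + 5)/(m^2*(4*m^2 - 4*m + 1))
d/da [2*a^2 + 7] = 4*a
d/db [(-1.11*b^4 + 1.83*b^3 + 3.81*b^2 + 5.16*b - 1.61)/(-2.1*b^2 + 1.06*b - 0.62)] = (4.662*b^5 - 7.3728*b^4 + 6.6324*b^3 + 11.4708*b^2 - 11.4864*b - 1.4926)/(4.41*b^4 - 4.452*b^3 + 3.7276*b^2 - 1.3144*b + 0.3844)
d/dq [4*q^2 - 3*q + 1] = 8*q - 3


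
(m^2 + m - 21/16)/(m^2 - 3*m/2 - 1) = (-16*m^2 - 16*m + 21)/(8*(-2*m^2 + 3*m + 2))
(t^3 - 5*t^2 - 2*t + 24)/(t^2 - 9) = (t^2 - 2*t - 8)/(t + 3)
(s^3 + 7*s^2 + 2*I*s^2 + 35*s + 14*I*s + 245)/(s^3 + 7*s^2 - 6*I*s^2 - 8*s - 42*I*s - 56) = (s^2 + 2*I*s + 35)/(s^2 - 6*I*s - 8)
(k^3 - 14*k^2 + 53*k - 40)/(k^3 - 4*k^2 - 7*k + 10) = (k - 8)/(k + 2)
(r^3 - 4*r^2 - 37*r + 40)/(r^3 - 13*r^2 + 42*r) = (r^3 - 4*r^2 - 37*r + 40)/(r*(r^2 - 13*r + 42))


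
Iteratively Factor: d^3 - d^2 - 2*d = (d - 2)*(d^2 + d) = (d - 2)*(d + 1)*(d)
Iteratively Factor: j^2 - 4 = (j + 2)*(j - 2)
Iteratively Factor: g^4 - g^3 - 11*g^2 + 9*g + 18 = (g + 1)*(g^3 - 2*g^2 - 9*g + 18) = (g + 1)*(g + 3)*(g^2 - 5*g + 6) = (g - 2)*(g + 1)*(g + 3)*(g - 3)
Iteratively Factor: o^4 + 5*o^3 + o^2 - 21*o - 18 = (o + 3)*(o^3 + 2*o^2 - 5*o - 6) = (o + 1)*(o + 3)*(o^2 + o - 6) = (o + 1)*(o + 3)^2*(o - 2)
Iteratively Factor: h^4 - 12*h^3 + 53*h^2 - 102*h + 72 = (h - 2)*(h^3 - 10*h^2 + 33*h - 36) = (h - 3)*(h - 2)*(h^2 - 7*h + 12) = (h - 3)^2*(h - 2)*(h - 4)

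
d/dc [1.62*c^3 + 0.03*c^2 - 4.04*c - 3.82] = 4.86*c^2 + 0.06*c - 4.04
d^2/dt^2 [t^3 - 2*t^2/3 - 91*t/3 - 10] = 6*t - 4/3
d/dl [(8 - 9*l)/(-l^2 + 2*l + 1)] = (-9*l^2 + 16*l - 25)/(l^4 - 4*l^3 + 2*l^2 + 4*l + 1)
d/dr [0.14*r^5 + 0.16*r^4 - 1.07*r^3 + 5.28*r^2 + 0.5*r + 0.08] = 0.7*r^4 + 0.64*r^3 - 3.21*r^2 + 10.56*r + 0.5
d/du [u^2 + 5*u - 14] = 2*u + 5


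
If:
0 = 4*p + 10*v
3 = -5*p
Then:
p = -3/5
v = 6/25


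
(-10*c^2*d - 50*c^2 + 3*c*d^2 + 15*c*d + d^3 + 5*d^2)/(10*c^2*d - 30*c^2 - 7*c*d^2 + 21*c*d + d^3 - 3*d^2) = (-5*c*d - 25*c - d^2 - 5*d)/(5*c*d - 15*c - d^2 + 3*d)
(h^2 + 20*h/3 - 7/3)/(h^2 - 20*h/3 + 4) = (3*h^2 + 20*h - 7)/(3*h^2 - 20*h + 12)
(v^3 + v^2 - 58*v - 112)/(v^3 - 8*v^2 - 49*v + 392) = (v + 2)/(v - 7)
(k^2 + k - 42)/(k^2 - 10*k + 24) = (k + 7)/(k - 4)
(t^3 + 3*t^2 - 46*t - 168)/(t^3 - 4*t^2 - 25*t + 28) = (t + 6)/(t - 1)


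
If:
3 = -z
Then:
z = -3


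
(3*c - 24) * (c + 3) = 3*c^2 - 15*c - 72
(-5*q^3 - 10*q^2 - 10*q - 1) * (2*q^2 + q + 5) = -10*q^5 - 25*q^4 - 55*q^3 - 62*q^2 - 51*q - 5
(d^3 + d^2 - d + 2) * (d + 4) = d^4 + 5*d^3 + 3*d^2 - 2*d + 8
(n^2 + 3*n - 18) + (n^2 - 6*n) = 2*n^2 - 3*n - 18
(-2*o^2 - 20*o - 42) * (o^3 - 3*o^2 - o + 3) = -2*o^5 - 14*o^4 + 20*o^3 + 140*o^2 - 18*o - 126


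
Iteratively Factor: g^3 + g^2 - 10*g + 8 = (g - 1)*(g^2 + 2*g - 8) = (g - 1)*(g + 4)*(g - 2)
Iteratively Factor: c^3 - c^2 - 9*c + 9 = (c - 1)*(c^2 - 9) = (c - 3)*(c - 1)*(c + 3)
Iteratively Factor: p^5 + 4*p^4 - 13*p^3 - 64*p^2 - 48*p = (p - 4)*(p^4 + 8*p^3 + 19*p^2 + 12*p) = (p - 4)*(p + 3)*(p^3 + 5*p^2 + 4*p) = (p - 4)*(p + 1)*(p + 3)*(p^2 + 4*p) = p*(p - 4)*(p + 1)*(p + 3)*(p + 4)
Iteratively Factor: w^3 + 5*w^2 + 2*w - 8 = (w - 1)*(w^2 + 6*w + 8) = (w - 1)*(w + 4)*(w + 2)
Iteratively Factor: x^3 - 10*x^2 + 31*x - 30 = (x - 2)*(x^2 - 8*x + 15) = (x - 3)*(x - 2)*(x - 5)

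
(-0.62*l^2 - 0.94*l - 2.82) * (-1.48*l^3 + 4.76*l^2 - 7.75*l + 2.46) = 0.9176*l^5 - 1.56*l^4 + 4.5042*l^3 - 7.6634*l^2 + 19.5426*l - 6.9372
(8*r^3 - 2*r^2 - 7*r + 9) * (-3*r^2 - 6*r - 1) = -24*r^5 - 42*r^4 + 25*r^3 + 17*r^2 - 47*r - 9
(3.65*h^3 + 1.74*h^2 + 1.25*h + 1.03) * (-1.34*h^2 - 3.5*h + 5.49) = -4.891*h^5 - 15.1066*h^4 + 12.2735*h^3 + 3.7974*h^2 + 3.2575*h + 5.6547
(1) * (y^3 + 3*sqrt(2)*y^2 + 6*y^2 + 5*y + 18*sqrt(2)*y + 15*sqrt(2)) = y^3 + 3*sqrt(2)*y^2 + 6*y^2 + 5*y + 18*sqrt(2)*y + 15*sqrt(2)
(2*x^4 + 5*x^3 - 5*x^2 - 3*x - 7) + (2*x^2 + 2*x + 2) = 2*x^4 + 5*x^3 - 3*x^2 - x - 5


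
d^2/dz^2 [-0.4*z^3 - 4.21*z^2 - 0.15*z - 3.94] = -2.4*z - 8.42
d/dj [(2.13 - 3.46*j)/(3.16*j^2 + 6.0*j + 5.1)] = (10.9336*j^2 - 13.4616*j - 30.426)/(9.9856*j^4 + 37.92*j^3 + 68.232*j^2 + 61.2*j + 26.01)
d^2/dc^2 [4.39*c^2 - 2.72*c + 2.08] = 8.78000000000000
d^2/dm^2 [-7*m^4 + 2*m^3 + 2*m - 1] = 12*m*(1 - 7*m)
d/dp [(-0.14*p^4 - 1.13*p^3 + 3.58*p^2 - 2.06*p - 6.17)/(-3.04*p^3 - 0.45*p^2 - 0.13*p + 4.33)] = (0.4256*p^6 + 0.125999999999999*p^5 + 11.4463*p^4 - 14.6558*p^3 - 72.3415*p^2 + 25.4498*p - 9.7219)/(9.2416*p^6 + 2.736*p^5 + 0.9929*p^4 - 26.2094*p^3 - 3.8801*p^2 - 1.1258*p + 18.7489)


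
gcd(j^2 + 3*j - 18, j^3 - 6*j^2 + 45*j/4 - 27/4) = j - 3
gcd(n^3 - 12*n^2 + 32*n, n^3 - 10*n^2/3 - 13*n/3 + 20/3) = n - 4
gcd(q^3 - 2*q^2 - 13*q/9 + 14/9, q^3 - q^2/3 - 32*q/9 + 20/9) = q - 2/3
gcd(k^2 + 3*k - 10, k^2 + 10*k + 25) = k + 5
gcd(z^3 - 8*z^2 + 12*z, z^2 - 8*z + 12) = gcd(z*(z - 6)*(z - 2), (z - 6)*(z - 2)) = z^2 - 8*z + 12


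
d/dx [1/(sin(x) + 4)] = -cos(x)/(sin(x) + 4)^2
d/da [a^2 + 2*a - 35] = 2*a + 2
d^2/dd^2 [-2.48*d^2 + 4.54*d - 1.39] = -4.96000000000000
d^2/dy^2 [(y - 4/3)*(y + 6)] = 2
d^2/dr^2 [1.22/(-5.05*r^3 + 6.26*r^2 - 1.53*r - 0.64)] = ((36.966*r - 15.2744)*(5.05*r^3 - 6.26*r^2 + 1.53*r + 0.64) - 1.22*(15.15*r^2 - 12.52*r + 1.53)*(30.3*r^2 - 25.04*r + 3.06))/(5.05*r^3 - 6.26*r^2 + 1.53*r + 0.64)^3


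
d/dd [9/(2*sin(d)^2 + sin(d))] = -(36/tan(d) + 9*cos(d)/sin(d)^2)/(2*sin(d) + 1)^2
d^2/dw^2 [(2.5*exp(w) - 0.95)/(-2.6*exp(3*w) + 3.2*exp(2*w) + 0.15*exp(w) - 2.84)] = (-67.6000000000001*exp(6*w) + 120.198*exp(5*w) - 116.444*exp(4*w) + 279.351*exp(3*w) - 198.0852*exp(2*w) + 33.490775*exp(w) - 19.7593)*exp(w)/(17.576*exp(9*w) - 64.896*exp(8*w) + 76.83*exp(7*w) + 32.3152*exp(6*w) - 146.2053*exp(5*w) + 80.3832*exp(4*w) + 71.087505*exp(3*w) - 77.23806*exp(2*w) - 3.62952*exp(w) + 22.906304)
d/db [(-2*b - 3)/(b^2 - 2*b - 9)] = 2*(b^2 + 3*b + 6)/(b^4 - 4*b^3 - 14*b^2 + 36*b + 81)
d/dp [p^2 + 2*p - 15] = 2*p + 2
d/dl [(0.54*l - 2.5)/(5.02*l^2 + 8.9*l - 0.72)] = (-2.7108*l^2 + 25.1*l + 21.8612)/(25.2004*l^4 + 89.356*l^3 + 71.9812*l^2 - 12.816*l + 0.5184)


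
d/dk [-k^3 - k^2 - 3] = k*(-3*k - 2)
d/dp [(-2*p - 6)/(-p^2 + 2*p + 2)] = 2*(-p^2 - 6*p + 4)/(p^4 - 4*p^3 + 8*p + 4)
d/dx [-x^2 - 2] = -2*x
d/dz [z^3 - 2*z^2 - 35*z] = 3*z^2 - 4*z - 35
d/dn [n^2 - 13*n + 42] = 2*n - 13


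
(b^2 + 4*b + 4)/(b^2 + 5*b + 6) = (b + 2)/(b + 3)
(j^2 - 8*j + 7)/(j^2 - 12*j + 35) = (j - 1)/(j - 5)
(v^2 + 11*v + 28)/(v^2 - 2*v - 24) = (v + 7)/(v - 6)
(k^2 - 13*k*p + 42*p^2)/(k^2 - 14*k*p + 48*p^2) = (-k + 7*p)/(-k + 8*p)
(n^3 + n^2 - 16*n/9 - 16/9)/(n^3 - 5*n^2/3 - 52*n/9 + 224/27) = 3*(3*n^2 + 7*n + 4)/(9*n^2 - 3*n - 56)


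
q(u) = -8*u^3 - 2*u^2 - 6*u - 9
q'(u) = -24*u^2 - 4*u - 6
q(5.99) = -1836.07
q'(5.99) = -891.08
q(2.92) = -242.75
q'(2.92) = -222.31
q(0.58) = -14.71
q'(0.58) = -16.39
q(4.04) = -593.40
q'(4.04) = -413.88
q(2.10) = -104.51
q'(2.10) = -120.24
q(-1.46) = 20.39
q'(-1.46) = -51.32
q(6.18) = -2010.70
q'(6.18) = -947.34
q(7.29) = -3258.39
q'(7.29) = -1310.62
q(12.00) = -14193.00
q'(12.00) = -3510.00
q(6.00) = -1845.00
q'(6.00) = -894.00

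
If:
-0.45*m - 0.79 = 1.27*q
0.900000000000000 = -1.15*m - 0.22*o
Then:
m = -2.82222222222222*q - 1.75555555555556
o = 14.7525252525253*q + 5.08585858585859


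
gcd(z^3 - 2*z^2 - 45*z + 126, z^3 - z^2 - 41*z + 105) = z^2 + 4*z - 21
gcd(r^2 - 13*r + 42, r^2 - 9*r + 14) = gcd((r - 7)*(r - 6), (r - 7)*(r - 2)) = r - 7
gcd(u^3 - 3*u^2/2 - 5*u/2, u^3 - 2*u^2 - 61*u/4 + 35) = u - 5/2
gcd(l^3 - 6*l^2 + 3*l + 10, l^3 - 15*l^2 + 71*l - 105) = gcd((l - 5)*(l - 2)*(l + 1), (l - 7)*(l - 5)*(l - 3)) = l - 5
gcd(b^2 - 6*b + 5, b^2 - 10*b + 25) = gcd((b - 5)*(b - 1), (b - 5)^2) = b - 5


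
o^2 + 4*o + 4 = (o + 2)^2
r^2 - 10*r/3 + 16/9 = (r - 8/3)*(r - 2/3)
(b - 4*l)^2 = b^2 - 8*b*l + 16*l^2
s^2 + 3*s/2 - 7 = (s - 2)*(s + 7/2)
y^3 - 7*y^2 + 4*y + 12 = (y - 6)*(y - 2)*(y + 1)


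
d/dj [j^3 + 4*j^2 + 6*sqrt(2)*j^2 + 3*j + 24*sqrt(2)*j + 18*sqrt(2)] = 3*j^2 + 8*j + 12*sqrt(2)*j + 3 + 24*sqrt(2)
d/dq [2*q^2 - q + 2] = 4*q - 1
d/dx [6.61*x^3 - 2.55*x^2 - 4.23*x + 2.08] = 19.83*x^2 - 5.1*x - 4.23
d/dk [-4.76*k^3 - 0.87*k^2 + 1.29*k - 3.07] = -14.28*k^2 - 1.74*k + 1.29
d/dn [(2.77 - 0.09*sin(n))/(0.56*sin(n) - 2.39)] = -1.3361*cos(n)/(0.56*sin(n) - 2.39)^2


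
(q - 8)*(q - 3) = q^2 - 11*q + 24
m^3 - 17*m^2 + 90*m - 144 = (m - 8)*(m - 6)*(m - 3)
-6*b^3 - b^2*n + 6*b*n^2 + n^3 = (-b + n)*(b + n)*(6*b + n)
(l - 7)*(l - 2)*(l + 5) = l^3 - 4*l^2 - 31*l + 70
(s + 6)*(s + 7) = s^2 + 13*s + 42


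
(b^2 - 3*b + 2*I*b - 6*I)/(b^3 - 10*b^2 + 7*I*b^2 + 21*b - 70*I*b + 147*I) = (b + 2*I)/(b^2 + 7*b*(-1 + I) - 49*I)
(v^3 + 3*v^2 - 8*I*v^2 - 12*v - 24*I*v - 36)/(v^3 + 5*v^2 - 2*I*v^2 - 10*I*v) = (v^2 + 3*v*(1 - 2*I) - 18*I)/(v*(v + 5))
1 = 1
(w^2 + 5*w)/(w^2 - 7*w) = (w + 5)/(w - 7)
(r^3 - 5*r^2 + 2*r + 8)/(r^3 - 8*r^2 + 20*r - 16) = (r + 1)/(r - 2)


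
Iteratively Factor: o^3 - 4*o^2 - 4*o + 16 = (o + 2)*(o^2 - 6*o + 8) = (o - 2)*(o + 2)*(o - 4)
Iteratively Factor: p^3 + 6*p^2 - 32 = (p - 2)*(p^2 + 8*p + 16) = (p - 2)*(p + 4)*(p + 4)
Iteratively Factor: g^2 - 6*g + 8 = (g - 4)*(g - 2)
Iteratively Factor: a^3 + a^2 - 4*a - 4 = (a + 2)*(a^2 - a - 2) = (a - 2)*(a + 2)*(a + 1)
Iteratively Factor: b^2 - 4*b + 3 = (b - 1)*(b - 3)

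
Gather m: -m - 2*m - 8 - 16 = -3*m - 24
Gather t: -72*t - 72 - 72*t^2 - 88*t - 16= -72*t^2 - 160*t - 88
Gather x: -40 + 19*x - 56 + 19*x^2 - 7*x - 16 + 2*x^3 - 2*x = 2*x^3 + 19*x^2 + 10*x - 112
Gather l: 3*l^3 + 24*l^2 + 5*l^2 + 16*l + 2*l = 3*l^3 + 29*l^2 + 18*l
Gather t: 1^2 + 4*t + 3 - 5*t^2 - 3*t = -5*t^2 + t + 4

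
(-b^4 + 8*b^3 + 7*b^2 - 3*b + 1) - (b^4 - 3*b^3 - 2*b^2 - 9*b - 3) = -2*b^4 + 11*b^3 + 9*b^2 + 6*b + 4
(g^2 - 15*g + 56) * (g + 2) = g^3 - 13*g^2 + 26*g + 112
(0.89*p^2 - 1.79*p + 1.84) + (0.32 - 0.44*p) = 0.89*p^2 - 2.23*p + 2.16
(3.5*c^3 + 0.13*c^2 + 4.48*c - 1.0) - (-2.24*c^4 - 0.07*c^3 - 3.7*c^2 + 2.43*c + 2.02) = 2.24*c^4 + 3.57*c^3 + 3.83*c^2 + 2.05*c - 3.02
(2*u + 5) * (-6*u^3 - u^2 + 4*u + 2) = -12*u^4 - 32*u^3 + 3*u^2 + 24*u + 10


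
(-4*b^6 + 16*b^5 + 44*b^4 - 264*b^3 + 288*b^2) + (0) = -4*b^6 + 16*b^5 + 44*b^4 - 264*b^3 + 288*b^2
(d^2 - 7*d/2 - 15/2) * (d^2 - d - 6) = d^4 - 9*d^3/2 - 10*d^2 + 57*d/2 + 45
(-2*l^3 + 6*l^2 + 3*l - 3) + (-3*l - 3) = -2*l^3 + 6*l^2 - 6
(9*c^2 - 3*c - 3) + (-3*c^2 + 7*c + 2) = 6*c^2 + 4*c - 1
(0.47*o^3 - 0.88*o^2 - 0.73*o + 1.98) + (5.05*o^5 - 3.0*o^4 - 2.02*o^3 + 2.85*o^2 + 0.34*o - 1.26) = 5.05*o^5 - 3.0*o^4 - 1.55*o^3 + 1.97*o^2 - 0.39*o + 0.72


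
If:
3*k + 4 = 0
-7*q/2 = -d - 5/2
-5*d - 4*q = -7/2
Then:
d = 9/86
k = -4/3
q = 32/43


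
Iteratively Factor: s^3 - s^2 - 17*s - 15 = (s + 1)*(s^2 - 2*s - 15) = (s - 5)*(s + 1)*(s + 3)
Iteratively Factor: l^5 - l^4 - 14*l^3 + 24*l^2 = (l)*(l^4 - l^3 - 14*l^2 + 24*l) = l*(l - 3)*(l^3 + 2*l^2 - 8*l) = l*(l - 3)*(l - 2)*(l^2 + 4*l) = l*(l - 3)*(l - 2)*(l + 4)*(l)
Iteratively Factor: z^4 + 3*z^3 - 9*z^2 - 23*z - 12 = (z + 4)*(z^3 - z^2 - 5*z - 3) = (z - 3)*(z + 4)*(z^2 + 2*z + 1) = (z - 3)*(z + 1)*(z + 4)*(z + 1)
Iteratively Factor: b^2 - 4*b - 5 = (b - 5)*(b + 1)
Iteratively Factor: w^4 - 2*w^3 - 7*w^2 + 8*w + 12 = (w + 2)*(w^3 - 4*w^2 + w + 6) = (w + 1)*(w + 2)*(w^2 - 5*w + 6) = (w - 2)*(w + 1)*(w + 2)*(w - 3)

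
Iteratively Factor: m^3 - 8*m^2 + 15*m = (m - 5)*(m^2 - 3*m) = m*(m - 5)*(m - 3)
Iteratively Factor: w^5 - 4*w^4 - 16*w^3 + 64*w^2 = (w)*(w^4 - 4*w^3 - 16*w^2 + 64*w) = w*(w + 4)*(w^3 - 8*w^2 + 16*w) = w^2*(w + 4)*(w^2 - 8*w + 16) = w^2*(w - 4)*(w + 4)*(w - 4)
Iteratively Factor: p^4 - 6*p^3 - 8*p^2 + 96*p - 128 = (p + 4)*(p^3 - 10*p^2 + 32*p - 32) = (p - 4)*(p + 4)*(p^2 - 6*p + 8) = (p - 4)^2*(p + 4)*(p - 2)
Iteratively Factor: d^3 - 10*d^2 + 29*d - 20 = (d - 1)*(d^2 - 9*d + 20) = (d - 5)*(d - 1)*(d - 4)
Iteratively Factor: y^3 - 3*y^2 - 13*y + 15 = (y - 5)*(y^2 + 2*y - 3) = (y - 5)*(y - 1)*(y + 3)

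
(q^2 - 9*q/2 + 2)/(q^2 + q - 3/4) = 2*(q - 4)/(2*q + 3)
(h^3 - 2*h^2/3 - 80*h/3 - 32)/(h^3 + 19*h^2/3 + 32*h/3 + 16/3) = (h - 6)/(h + 1)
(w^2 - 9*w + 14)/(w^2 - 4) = (w - 7)/(w + 2)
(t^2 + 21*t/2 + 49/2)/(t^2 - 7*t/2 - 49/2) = (t + 7)/(t - 7)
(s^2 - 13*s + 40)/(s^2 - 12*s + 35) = (s - 8)/(s - 7)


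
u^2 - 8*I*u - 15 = (u - 5*I)*(u - 3*I)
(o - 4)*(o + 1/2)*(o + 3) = o^3 - o^2/2 - 25*o/2 - 6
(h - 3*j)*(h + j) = h^2 - 2*h*j - 3*j^2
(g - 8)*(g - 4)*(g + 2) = g^3 - 10*g^2 + 8*g + 64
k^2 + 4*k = k*(k + 4)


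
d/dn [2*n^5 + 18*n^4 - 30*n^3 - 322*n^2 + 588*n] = 10*n^4 + 72*n^3 - 90*n^2 - 644*n + 588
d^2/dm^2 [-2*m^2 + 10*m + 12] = -4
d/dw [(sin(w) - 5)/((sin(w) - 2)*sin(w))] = (-cos(w) + 10/tan(w) - 10*cos(w)/sin(w)^2)/(sin(w) - 2)^2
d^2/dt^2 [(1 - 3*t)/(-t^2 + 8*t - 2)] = 2*((25 - 9*t)*(t^2 - 8*t + 2) + 4*(t - 4)^2*(3*t - 1))/(t^2 - 8*t + 2)^3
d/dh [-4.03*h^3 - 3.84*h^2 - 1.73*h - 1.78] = -12.09*h^2 - 7.68*h - 1.73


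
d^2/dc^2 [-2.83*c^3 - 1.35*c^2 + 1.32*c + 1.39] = -16.98*c - 2.7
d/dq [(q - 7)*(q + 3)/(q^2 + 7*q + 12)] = 11/(q^2 + 8*q + 16)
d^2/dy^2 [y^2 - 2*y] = 2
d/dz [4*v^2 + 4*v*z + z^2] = 4*v + 2*z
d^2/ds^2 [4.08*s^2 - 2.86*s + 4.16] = 8.16000000000000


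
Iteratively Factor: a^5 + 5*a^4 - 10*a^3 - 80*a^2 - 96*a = (a + 2)*(a^4 + 3*a^3 - 16*a^2 - 48*a) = (a + 2)*(a + 3)*(a^3 - 16*a) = (a - 4)*(a + 2)*(a + 3)*(a^2 + 4*a) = a*(a - 4)*(a + 2)*(a + 3)*(a + 4)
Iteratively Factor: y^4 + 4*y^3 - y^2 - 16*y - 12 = (y + 2)*(y^3 + 2*y^2 - 5*y - 6) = (y + 1)*(y + 2)*(y^2 + y - 6) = (y - 2)*(y + 1)*(y + 2)*(y + 3)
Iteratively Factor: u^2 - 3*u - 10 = (u + 2)*(u - 5)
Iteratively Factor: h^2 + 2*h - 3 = (h - 1)*(h + 3)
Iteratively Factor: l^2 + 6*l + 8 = (l + 2)*(l + 4)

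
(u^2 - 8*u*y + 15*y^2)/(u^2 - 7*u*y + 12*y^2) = (-u + 5*y)/(-u + 4*y)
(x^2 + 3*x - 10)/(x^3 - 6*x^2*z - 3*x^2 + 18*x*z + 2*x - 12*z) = (x + 5)/(x^2 - 6*x*z - x + 6*z)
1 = 1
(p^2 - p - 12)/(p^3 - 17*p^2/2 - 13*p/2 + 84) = 2*(p - 4)/(2*p^2 - 23*p + 56)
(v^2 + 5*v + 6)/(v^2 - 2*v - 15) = (v + 2)/(v - 5)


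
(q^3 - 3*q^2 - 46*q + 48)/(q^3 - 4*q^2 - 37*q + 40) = (q + 6)/(q + 5)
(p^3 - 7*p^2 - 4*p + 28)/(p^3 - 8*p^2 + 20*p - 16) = (p^2 - 5*p - 14)/(p^2 - 6*p + 8)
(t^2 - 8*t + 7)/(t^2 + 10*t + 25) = (t^2 - 8*t + 7)/(t^2 + 10*t + 25)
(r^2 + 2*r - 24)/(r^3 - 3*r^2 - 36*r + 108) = (r - 4)/(r^2 - 9*r + 18)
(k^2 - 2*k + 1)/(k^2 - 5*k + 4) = (k - 1)/(k - 4)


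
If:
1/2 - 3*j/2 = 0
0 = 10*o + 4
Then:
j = 1/3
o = -2/5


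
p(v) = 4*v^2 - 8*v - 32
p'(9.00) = 64.00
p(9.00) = 220.00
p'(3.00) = 16.00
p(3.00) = -20.00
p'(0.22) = -6.24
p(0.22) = -33.57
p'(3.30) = 18.40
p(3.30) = -14.84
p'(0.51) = -3.92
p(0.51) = -35.04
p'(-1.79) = -22.32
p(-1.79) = -4.86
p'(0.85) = -1.20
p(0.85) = -35.91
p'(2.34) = 10.72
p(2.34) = -28.82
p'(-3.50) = -36.00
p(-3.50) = 45.00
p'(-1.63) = -21.04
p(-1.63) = -8.33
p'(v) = 8*v - 8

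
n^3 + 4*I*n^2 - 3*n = n*(n + I)*(n + 3*I)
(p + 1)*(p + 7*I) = p^2 + p + 7*I*p + 7*I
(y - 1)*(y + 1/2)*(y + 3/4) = y^3 + y^2/4 - 7*y/8 - 3/8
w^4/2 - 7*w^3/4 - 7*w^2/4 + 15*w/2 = w*(w/2 + 1)*(w - 3)*(w - 5/2)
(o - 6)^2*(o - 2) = o^3 - 14*o^2 + 60*o - 72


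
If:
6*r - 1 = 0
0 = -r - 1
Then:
No Solution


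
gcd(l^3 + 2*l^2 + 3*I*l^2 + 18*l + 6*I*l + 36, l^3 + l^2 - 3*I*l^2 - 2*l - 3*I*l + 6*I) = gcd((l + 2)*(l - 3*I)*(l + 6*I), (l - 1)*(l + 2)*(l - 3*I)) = l^2 + l*(2 - 3*I) - 6*I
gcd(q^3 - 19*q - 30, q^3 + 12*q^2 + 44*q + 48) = q + 2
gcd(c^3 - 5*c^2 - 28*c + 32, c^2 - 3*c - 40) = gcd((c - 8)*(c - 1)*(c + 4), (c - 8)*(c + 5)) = c - 8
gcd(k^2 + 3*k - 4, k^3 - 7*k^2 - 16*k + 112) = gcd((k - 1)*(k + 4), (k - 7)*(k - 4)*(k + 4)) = k + 4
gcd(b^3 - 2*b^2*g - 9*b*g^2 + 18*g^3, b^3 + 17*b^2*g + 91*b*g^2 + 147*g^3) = b + 3*g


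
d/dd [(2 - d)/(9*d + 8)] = -26/(9*d + 8)^2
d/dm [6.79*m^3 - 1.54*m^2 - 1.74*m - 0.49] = 20.37*m^2 - 3.08*m - 1.74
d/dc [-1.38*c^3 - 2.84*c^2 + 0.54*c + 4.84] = -4.14*c^2 - 5.68*c + 0.54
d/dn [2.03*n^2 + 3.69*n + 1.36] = 4.06*n + 3.69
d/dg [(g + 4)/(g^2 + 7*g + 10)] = (g^2 + 7*g - (g + 4)*(2*g + 7) + 10)/(g^2 + 7*g + 10)^2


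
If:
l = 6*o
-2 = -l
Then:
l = 2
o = 1/3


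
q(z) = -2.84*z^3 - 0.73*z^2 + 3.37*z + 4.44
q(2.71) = -48.31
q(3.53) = -117.68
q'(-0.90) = -2.22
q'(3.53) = -107.95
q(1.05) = 3.89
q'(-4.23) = -142.90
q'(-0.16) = 3.39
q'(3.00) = -77.69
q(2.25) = -24.02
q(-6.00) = 571.38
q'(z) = -8.52*z^2 - 1.46*z + 3.37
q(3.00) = -68.70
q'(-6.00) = -294.59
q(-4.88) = 300.66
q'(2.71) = -63.16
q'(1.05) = -7.56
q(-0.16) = 3.89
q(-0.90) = 2.89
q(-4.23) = 192.07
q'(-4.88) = -192.40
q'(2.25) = -43.05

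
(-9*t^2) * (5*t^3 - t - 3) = -45*t^5 + 9*t^3 + 27*t^2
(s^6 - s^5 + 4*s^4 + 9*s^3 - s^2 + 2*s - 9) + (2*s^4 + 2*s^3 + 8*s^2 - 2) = s^6 - s^5 + 6*s^4 + 11*s^3 + 7*s^2 + 2*s - 11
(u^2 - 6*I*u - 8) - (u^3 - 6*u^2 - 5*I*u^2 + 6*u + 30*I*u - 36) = -u^3 + 7*u^2 + 5*I*u^2 - 6*u - 36*I*u + 28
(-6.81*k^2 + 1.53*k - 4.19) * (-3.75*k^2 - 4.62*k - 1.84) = 25.5375*k^4 + 25.7247*k^3 + 21.1743*k^2 + 16.5426*k + 7.7096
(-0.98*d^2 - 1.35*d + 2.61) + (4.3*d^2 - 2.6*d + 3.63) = 3.32*d^2 - 3.95*d + 6.24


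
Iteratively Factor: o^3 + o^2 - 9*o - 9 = (o + 3)*(o^2 - 2*o - 3) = (o + 1)*(o + 3)*(o - 3)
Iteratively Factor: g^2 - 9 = (g + 3)*(g - 3)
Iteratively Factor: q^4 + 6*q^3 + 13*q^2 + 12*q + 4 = (q + 1)*(q^3 + 5*q^2 + 8*q + 4) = (q + 1)*(q + 2)*(q^2 + 3*q + 2) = (q + 1)^2*(q + 2)*(q + 2)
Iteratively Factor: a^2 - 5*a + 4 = (a - 1)*(a - 4)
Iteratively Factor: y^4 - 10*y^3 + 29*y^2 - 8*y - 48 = (y - 3)*(y^3 - 7*y^2 + 8*y + 16) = (y - 4)*(y - 3)*(y^2 - 3*y - 4) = (y - 4)*(y - 3)*(y + 1)*(y - 4)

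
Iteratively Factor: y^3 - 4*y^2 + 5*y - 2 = (y - 2)*(y^2 - 2*y + 1) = (y - 2)*(y - 1)*(y - 1)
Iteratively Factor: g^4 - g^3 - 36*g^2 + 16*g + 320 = (g + 4)*(g^3 - 5*g^2 - 16*g + 80) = (g - 4)*(g + 4)*(g^2 - g - 20) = (g - 5)*(g - 4)*(g + 4)*(g + 4)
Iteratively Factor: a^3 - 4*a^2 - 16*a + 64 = (a - 4)*(a^2 - 16) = (a - 4)*(a + 4)*(a - 4)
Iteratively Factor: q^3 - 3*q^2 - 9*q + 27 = (q - 3)*(q^2 - 9) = (q - 3)*(q + 3)*(q - 3)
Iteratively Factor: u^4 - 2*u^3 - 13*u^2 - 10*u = (u)*(u^3 - 2*u^2 - 13*u - 10) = u*(u - 5)*(u^2 + 3*u + 2) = u*(u - 5)*(u + 2)*(u + 1)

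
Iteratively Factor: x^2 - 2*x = (x - 2)*(x)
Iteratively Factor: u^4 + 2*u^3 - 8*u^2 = (u)*(u^3 + 2*u^2 - 8*u) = u*(u + 4)*(u^2 - 2*u) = u*(u - 2)*(u + 4)*(u)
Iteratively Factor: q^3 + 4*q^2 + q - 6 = (q + 3)*(q^2 + q - 2) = (q - 1)*(q + 3)*(q + 2)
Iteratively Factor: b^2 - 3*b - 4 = (b - 4)*(b + 1)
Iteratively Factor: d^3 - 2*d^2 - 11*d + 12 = (d - 1)*(d^2 - d - 12) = (d - 1)*(d + 3)*(d - 4)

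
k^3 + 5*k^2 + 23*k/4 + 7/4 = (k + 1/2)*(k + 1)*(k + 7/2)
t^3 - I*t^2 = t^2*(t - I)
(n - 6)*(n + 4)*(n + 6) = n^3 + 4*n^2 - 36*n - 144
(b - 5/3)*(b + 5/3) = b^2 - 25/9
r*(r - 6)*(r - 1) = r^3 - 7*r^2 + 6*r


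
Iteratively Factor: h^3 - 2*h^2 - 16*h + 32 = (h + 4)*(h^2 - 6*h + 8) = (h - 2)*(h + 4)*(h - 4)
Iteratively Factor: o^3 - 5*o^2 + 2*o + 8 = (o + 1)*(o^2 - 6*o + 8) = (o - 2)*(o + 1)*(o - 4)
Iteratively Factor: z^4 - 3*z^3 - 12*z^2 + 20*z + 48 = (z - 4)*(z^3 + z^2 - 8*z - 12) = (z - 4)*(z + 2)*(z^2 - z - 6) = (z - 4)*(z + 2)^2*(z - 3)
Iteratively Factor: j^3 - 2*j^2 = (j)*(j^2 - 2*j) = j^2*(j - 2)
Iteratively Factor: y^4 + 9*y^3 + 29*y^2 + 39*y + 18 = (y + 3)*(y^3 + 6*y^2 + 11*y + 6) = (y + 2)*(y + 3)*(y^2 + 4*y + 3) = (y + 2)*(y + 3)^2*(y + 1)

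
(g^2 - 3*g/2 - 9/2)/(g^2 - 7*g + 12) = (g + 3/2)/(g - 4)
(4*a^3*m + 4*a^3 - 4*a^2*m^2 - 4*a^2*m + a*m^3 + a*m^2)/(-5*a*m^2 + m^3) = a*(-4*a^2*m - 4*a^2 + 4*a*m^2 + 4*a*m - m^3 - m^2)/(m^2*(5*a - m))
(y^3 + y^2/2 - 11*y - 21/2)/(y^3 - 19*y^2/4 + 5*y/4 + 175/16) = 8*(y^2 + 4*y + 3)/(8*y^2 - 10*y - 25)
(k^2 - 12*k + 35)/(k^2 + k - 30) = (k - 7)/(k + 6)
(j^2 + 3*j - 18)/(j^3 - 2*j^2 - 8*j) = (-j^2 - 3*j + 18)/(j*(-j^2 + 2*j + 8))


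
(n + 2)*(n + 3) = n^2 + 5*n + 6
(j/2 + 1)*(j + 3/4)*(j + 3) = j^3/2 + 23*j^2/8 + 39*j/8 + 9/4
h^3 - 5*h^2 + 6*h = h*(h - 3)*(h - 2)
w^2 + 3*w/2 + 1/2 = (w + 1/2)*(w + 1)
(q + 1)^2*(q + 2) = q^3 + 4*q^2 + 5*q + 2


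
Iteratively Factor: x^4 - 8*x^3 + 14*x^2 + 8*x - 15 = (x + 1)*(x^3 - 9*x^2 + 23*x - 15) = (x - 5)*(x + 1)*(x^2 - 4*x + 3) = (x - 5)*(x - 1)*(x + 1)*(x - 3)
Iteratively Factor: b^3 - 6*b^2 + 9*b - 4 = (b - 4)*(b^2 - 2*b + 1) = (b - 4)*(b - 1)*(b - 1)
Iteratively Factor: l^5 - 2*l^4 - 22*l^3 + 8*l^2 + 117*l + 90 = (l + 3)*(l^4 - 5*l^3 - 7*l^2 + 29*l + 30) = (l + 1)*(l + 3)*(l^3 - 6*l^2 - l + 30) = (l + 1)*(l + 2)*(l + 3)*(l^2 - 8*l + 15) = (l - 3)*(l + 1)*(l + 2)*(l + 3)*(l - 5)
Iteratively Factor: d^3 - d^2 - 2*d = (d)*(d^2 - d - 2) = d*(d - 2)*(d + 1)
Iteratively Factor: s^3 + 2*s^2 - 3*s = (s + 3)*(s^2 - s) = (s - 1)*(s + 3)*(s)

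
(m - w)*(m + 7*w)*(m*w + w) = m^3*w + 6*m^2*w^2 + m^2*w - 7*m*w^3 + 6*m*w^2 - 7*w^3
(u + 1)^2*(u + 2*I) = u^3 + 2*u^2 + 2*I*u^2 + u + 4*I*u + 2*I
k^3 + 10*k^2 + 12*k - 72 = (k - 2)*(k + 6)^2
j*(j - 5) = j^2 - 5*j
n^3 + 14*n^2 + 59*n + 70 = (n + 2)*(n + 5)*(n + 7)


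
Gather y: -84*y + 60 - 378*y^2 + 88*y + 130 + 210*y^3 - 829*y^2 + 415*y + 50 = 210*y^3 - 1207*y^2 + 419*y + 240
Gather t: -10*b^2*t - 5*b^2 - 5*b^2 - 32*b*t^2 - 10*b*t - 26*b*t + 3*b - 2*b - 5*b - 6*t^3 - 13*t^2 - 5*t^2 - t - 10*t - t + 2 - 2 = -10*b^2 - 4*b - 6*t^3 + t^2*(-32*b - 18) + t*(-10*b^2 - 36*b - 12)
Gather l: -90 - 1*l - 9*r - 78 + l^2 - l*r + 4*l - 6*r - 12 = l^2 + l*(3 - r) - 15*r - 180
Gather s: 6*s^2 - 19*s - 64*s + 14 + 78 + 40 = 6*s^2 - 83*s + 132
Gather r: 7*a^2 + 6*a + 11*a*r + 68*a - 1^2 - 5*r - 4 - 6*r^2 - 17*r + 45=7*a^2 + 74*a - 6*r^2 + r*(11*a - 22) + 40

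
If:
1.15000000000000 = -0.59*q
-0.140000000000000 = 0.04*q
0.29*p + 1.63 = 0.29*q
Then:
No Solution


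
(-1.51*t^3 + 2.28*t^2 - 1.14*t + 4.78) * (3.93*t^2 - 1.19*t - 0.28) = -5.9343*t^5 + 10.7573*t^4 - 6.7706*t^3 + 19.5036*t^2 - 5.369*t - 1.3384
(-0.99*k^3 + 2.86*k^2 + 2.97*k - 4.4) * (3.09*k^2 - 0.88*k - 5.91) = -3.0591*k^5 + 9.7086*k^4 + 12.5114*k^3 - 33.1122*k^2 - 13.6807*k + 26.004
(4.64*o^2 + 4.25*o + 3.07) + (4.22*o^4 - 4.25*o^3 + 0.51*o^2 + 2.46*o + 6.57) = 4.22*o^4 - 4.25*o^3 + 5.15*o^2 + 6.71*o + 9.64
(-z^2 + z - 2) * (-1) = z^2 - z + 2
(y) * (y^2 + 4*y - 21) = y^3 + 4*y^2 - 21*y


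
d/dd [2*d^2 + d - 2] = 4*d + 1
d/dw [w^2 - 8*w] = 2*w - 8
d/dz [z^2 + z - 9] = 2*z + 1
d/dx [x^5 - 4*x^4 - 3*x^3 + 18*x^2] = x*(5*x^3 - 16*x^2 - 9*x + 36)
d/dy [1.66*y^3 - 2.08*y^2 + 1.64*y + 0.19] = 4.98*y^2 - 4.16*y + 1.64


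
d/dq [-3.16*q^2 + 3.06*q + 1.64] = 3.06 - 6.32*q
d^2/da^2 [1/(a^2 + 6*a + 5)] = 2*(-a^2 - 6*a + 4*(a + 3)^2 - 5)/(a^2 + 6*a + 5)^3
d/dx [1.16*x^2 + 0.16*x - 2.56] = 2.32*x + 0.16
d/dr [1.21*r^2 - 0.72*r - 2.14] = 2.42*r - 0.72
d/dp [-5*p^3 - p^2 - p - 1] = -15*p^2 - 2*p - 1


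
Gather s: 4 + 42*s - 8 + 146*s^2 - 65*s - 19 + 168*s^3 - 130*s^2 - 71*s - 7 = 168*s^3 + 16*s^2 - 94*s - 30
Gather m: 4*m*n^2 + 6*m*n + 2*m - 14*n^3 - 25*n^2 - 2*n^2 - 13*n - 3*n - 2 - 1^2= m*(4*n^2 + 6*n + 2) - 14*n^3 - 27*n^2 - 16*n - 3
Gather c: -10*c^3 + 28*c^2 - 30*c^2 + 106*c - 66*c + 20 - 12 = -10*c^3 - 2*c^2 + 40*c + 8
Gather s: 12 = 12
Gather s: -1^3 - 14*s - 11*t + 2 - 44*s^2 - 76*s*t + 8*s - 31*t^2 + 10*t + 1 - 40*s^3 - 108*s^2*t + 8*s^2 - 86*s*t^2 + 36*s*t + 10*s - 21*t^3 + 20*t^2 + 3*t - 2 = -40*s^3 + s^2*(-108*t - 36) + s*(-86*t^2 - 40*t + 4) - 21*t^3 - 11*t^2 + 2*t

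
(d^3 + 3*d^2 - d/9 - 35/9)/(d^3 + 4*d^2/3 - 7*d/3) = (d + 5/3)/d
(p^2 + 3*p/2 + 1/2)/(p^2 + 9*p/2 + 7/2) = (2*p + 1)/(2*p + 7)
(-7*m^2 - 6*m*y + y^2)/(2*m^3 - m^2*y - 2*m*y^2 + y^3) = (-7*m + y)/(2*m^2 - 3*m*y + y^2)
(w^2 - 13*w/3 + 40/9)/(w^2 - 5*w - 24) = (-9*w^2 + 39*w - 40)/(9*(-w^2 + 5*w + 24))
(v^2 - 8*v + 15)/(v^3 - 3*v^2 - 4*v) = (-v^2 + 8*v - 15)/(v*(-v^2 + 3*v + 4))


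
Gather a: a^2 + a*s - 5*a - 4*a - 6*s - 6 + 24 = a^2 + a*(s - 9) - 6*s + 18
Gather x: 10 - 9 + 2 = 3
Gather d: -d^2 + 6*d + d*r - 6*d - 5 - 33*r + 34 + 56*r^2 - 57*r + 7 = -d^2 + d*r + 56*r^2 - 90*r + 36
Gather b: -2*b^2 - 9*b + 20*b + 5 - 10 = -2*b^2 + 11*b - 5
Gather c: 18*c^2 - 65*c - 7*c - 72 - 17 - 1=18*c^2 - 72*c - 90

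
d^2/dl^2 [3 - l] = 0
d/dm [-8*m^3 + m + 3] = 1 - 24*m^2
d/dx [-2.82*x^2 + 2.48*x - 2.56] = 2.48 - 5.64*x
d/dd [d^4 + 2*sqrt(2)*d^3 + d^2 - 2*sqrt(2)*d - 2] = 4*d^3 + 6*sqrt(2)*d^2 + 2*d - 2*sqrt(2)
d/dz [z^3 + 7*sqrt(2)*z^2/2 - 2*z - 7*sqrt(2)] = 3*z^2 + 7*sqrt(2)*z - 2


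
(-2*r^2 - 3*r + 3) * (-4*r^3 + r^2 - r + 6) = 8*r^5 + 10*r^4 - 13*r^3 - 6*r^2 - 21*r + 18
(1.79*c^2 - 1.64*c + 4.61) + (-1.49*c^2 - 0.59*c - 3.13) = 0.3*c^2 - 2.23*c + 1.48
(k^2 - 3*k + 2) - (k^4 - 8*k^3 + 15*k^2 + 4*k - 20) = -k^4 + 8*k^3 - 14*k^2 - 7*k + 22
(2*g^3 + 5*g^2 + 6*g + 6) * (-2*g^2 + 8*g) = -4*g^5 + 6*g^4 + 28*g^3 + 36*g^2 + 48*g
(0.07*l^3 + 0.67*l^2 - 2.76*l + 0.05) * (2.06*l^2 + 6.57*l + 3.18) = 0.1442*l^5 + 1.8401*l^4 - 1.0611*l^3 - 15.8996*l^2 - 8.4483*l + 0.159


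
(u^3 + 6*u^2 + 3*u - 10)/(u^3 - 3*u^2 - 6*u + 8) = (u + 5)/(u - 4)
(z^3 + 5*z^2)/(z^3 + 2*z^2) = (z + 5)/(z + 2)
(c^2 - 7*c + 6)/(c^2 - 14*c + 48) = (c - 1)/(c - 8)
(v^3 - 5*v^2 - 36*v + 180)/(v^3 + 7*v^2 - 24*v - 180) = (v - 6)/(v + 6)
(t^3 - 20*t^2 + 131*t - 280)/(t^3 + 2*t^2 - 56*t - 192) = (t^2 - 12*t + 35)/(t^2 + 10*t + 24)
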